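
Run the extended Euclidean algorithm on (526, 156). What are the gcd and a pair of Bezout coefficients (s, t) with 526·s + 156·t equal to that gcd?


Euclidean algorithm on (526, 156) — divide until remainder is 0:
  526 = 3 · 156 + 58
  156 = 2 · 58 + 40
  58 = 1 · 40 + 18
  40 = 2 · 18 + 4
  18 = 4 · 4 + 2
  4 = 2 · 2 + 0
gcd(526, 156) = 2.
Track Bezout coefficients alongside the remainders: start with r₀ = 526 = a·1 + b·0 (s = 1, t = 0) and r₁ = 156 = a·0 + b·1 (s = 0, t = 1); each new remainder r_{k+1} = r_{k-1} − q_k·r_k inherits s_{k+1} = s_{k-1} − q_k·s_k, t_{k+1} = t_{k-1} − q_k·t_k, so r_k = a·s_k + b·t_k at every step:
  q = 3: r = 58, s = 1 − 3·0 = 1, t = 0 − 3·1 = -3  (check: 526·1 + 156·(-3) = 58)
  q = 2: r = 40, s = 0 − 2·1 = -2, t = 1 − 2·(-3) = 7  (check: 526·(-2) + 156·7 = 40)
  q = 1: r = 18, s = 1 − 1·(-2) = 3, t = -3 − 1·7 = -10  (check: 526·3 + 156·(-10) = 18)
  q = 2: r = 4, s = -2 − 2·3 = -8, t = 7 − 2·(-10) = 27  (check: 526·(-8) + 156·27 = 4)
  q = 4: r = 2, s = 3 − 4·(-8) = 35, t = -10 − 4·27 = -118  (check: 526·35 + 156·(-118) = 2)
The row with r = 2 (the gcd) gives the Bezout coefficients s = 35, t = -118.
Result: 526 · (35) + 156 · (-118) = 2.

gcd(526, 156) = 2; s = 35, t = -118 (check: 526·35 + 156·(-118) = 2).


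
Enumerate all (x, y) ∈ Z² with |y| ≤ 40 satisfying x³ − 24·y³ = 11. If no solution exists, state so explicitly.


The equation is x³ - 24y³ = 11. For fixed y, x³ = 24·y³ + 11, so a solution requires the RHS to be a perfect cube.
Strategy: iterate y from -40 to 40, compute RHS = 24·y³ + 11, and check whether it is a (positive or negative) perfect cube.
Check small values of y:
  y = 0: RHS = 11 is not a perfect cube.
  y = 1: RHS = 35 is not a perfect cube.
  y = -1: RHS = -13 is not a perfect cube.
  y = 2: RHS = 203 is not a perfect cube.
  y = -2: RHS = -181 is not a perfect cube.
  y = 3: RHS = 659 is not a perfect cube.
  y = -3: RHS = -637 is not a perfect cube.
Continuing the search up to |y| = 40 finds no solutions either.
No (x, y) in the scanned range satisfies the equation.

No integer solutions with |y| ≤ 40.


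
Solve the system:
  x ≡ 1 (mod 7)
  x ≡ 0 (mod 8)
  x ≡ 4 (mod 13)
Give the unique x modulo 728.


Moduli 7, 8, 13 are pairwise coprime; by CRT there is a unique solution modulo M = 7 · 8 · 13 = 728.
Solve pairwise, accumulating the modulus:
  Start with x ≡ 1 (mod 7).
  Combine with x ≡ 0 (mod 8): since gcd(7, 8) = 1, we get a unique residue mod 56.
    Write x = 1 + 7·t and substitute into x ≡ 0 (mod 8): 7·t ≡ 0 − 1 = -1 (mod 8).
    Reduce coefficients mod 8: 7·t ≡ 7 (mod 8).
    The inverse of 7 mod 8 is 7 (since 7·7 = 49 = 6·8 + 1), so t ≡ 7·7 = 49 ≡ 1 (mod 8).
    Then x = 1 + 7·1 = 8, valid modulo lcm(7, 8) = 56: x ≡ 8 (mod 56).
  Combine with x ≡ 4 (mod 13): since gcd(56, 13) = 1, we get a unique residue mod 728.
    Write x = 8 + 56·t and substitute into x ≡ 4 (mod 13): 56·t ≡ 4 − 8 = -4 (mod 13).
    Reduce coefficients mod 13: 4·t ≡ 9 (mod 13).
    The inverse of 4 mod 13 is 10 (since 4·10 = 40 = 3·13 + 1), so t ≡ 10·9 = 90 ≡ 12 (mod 13).
    Then x = 8 + 56·12 = 680, valid modulo lcm(56, 13) = 728: x ≡ 680 (mod 728).
Verify: 680 mod 7 = 1 ✓, 680 mod 8 = 0 ✓, 680 mod 13 = 4 ✓.

x ≡ 680 (mod 728).


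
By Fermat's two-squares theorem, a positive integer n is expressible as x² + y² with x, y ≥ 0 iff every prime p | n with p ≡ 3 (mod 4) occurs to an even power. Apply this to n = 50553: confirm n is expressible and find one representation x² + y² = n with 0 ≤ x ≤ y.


Step 1: Factor n = 50553 = 3^2 · 41 · 137.
Step 2: Check the mod-4 condition on each prime factor: 3 ≡ 3 (mod 4), exponent 2 (must be even); 41 ≡ 1 (mod 4), exponent 1; 137 ≡ 1 (mod 4), exponent 1.
All primes ≡ 3 (mod 4) appear to even exponent (or don't appear), so by the two-squares theorem n IS expressible as a sum of two squares.
Step 3: Build a representation. Group n = k² · m with k = 3 and m = 41 · 137 = 5617 (a product of primes ≡ 1 (mod 4)); a representation of m scales to one of n via (k·x)² + (k·y)² = k²(x² + y²). Each prime p ≡ 1 (mod 4) is itself a sum of two squares; find a² by testing p − a² for a perfect square:
  41: 41 − 1² = 40, 41 − 2² = 37, 41 − 3² = 32, 41 − 4² = 25 = 5² ⇒ 41 = 4² + 5².
  137: 137 − 1² = 136, 137 − 2² = 133, 137 − 3² = 128, 137 − 4² = 121 = 11² ⇒ 137 = 4² + 11².
  Combine using the Brahmagupta–Fibonacci identity (a² + b²)(c² + d²) = (ac − bd)² + (ad + bc)² = (ac + bd)² + (ad − bc)²:
  41 · 137 = 5617: from (4² + 5²)(4² + 11²), take (4·4 − 5·11, 4·11 + 5·4) = (16 − 55, 44 + 20) = (-39, 64); dropping signs (only squares matter) gives (39, 64); check 39² + 64² = 1521 + 4096 = 5617 ✓.
  Scale by k = 3: (3·39, 3·64) = (117, 192).
Step 4: Order so x ≤ y and verify: 117² + 192² = 13689 + 36864 = 50553 = n. ✓

n = 50553 = 117² + 192² (one valid representation with x ≤ y).


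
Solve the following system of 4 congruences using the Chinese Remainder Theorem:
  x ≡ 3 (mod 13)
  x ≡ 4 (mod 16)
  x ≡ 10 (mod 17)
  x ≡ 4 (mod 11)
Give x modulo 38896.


Product of moduli M = 13 · 16 · 17 · 11 = 38896.
Merge one congruence at a time:
  Start: x ≡ 3 (mod 13).
  Combine with x ≡ 4 (mod 16); new modulus lcm = 208.
    Write x = 3 + 13·t and substitute into x ≡ 4 (mod 16): 13·t ≡ 4 − 3 = 1 (mod 16).
    The inverse of 13 mod 16 is 5 (since 13·5 = 65 = 4·16 + 1), so t ≡ 5·1 = 5 ≡ 5 (mod 16).
    Then x = 3 + 13·5 = 68, valid modulo lcm(13, 16) = 208: x ≡ 68 (mod 208).
  Combine with x ≡ 10 (mod 17); new modulus lcm = 3536.
    Write x = 68 + 208·t and substitute into x ≡ 10 (mod 17): 208·t ≡ 10 − 68 = -58 (mod 17).
    Reduce coefficients mod 17: 4·t ≡ 10 (mod 17).
    The inverse of 4 mod 17 is 13 (since 4·13 = 52 = 3·17 + 1), so t ≡ 13·10 = 130 ≡ 11 (mod 17).
    Then x = 68 + 208·11 = 2356, valid modulo lcm(208, 17) = 3536: x ≡ 2356 (mod 3536).
  Combine with x ≡ 4 (mod 11); new modulus lcm = 38896.
    Write x = 2356 + 3536·t and substitute into x ≡ 4 (mod 11): 3536·t ≡ 4 − 2356 = -2352 (mod 11).
    Reduce coefficients mod 11: 5·t ≡ 2 (mod 11).
    The inverse of 5 mod 11 is 9 (since 5·9 = 45 = 4·11 + 1), so t ≡ 9·2 = 18 ≡ 7 (mod 11).
    Then x = 2356 + 3536·7 = 27108, valid modulo lcm(3536, 11) = 38896: x ≡ 27108 (mod 38896).
Verify against each original: 27108 mod 13 = 3, 27108 mod 16 = 4, 27108 mod 17 = 10, 27108 mod 11 = 4.

x ≡ 27108 (mod 38896).


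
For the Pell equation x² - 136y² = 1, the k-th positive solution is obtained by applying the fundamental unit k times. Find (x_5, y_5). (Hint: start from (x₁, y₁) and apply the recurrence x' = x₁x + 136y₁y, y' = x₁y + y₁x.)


Step 1: Find the fundamental solution (x₁, y₁) of x² - 136y² = 1.
  Expand √136 as a continued fraction. a₀ = ⌊√136⌋ = 11; iterate m_{k+1} = d_k·a_k − m_k, d_{k+1} = (136 − m_{k+1}²)/d_k, a_{k+1} = ⌊(a₀ + m_{k+1})/d_{k+1}⌋ (starting m₀ = 0, d₀ = 1), with convergents p_k = a_k·p_{k-1} + p_{k-2}, q_k = a_k·q_{k-1} + q_{k-2} (p₋₁ = 1, q₋₁ = 0):
  k = 0: a₀ = 11; p₀/q₀ = 11/1; p₀² − 136·q₀² = 121 − 136 = -15.
  k = 1: m = 11, d = 15, a = ⌊(11 + 11)/15⌋ = 1; p/q = (1·11 + 1)/(1·1 + 0) = 12/1; p² − 136·q² = 144 − 136 = 8.
  k = 2: m = 4, d = 8, a = ⌊(11 + 4)/8⌋ = 1; p/q = (1·12 + 11)/(1·1 + 1) = 23/2; p² − 136·q² = 529 − 544 = -15.
  k = 3: m = 4, d = 15, a = ⌊(11 + 4)/15⌋ = 1; p/q = (1·23 + 12)/(1·2 + 1) = 35/3; p² − 136·q² = 1225 − 1224 = 1.
  The first convergent with p² − 136·q² = 1 gives the fundamental solution (x₁, y₁) = (35, 3).
Step 2: Apply the recurrence (x_{n+1}, y_{n+1}) = (x₁x_n + 136y₁y_n, x₁y_n + y₁x_n) repeatedly.
  From (x_1, y_1) = (35, 3): x_2 = 35·35 + 136·3·3 = 2449; y_2 = 35·3 + 3·35 = 210.
  From (x_2, y_2) = (2449, 210): x_3 = 35·2449 + 136·3·210 = 171395; y_3 = 35·210 + 3·2449 = 14697.
  From (x_3, y_3) = (171395, 14697): x_4 = 35·171395 + 136·3·14697 = 11995201; y_4 = 35·14697 + 3·171395 = 1028580.
  From (x_4, y_4) = (11995201, 1028580): x_5 = 35·11995201 + 136·3·1028580 = 839492675; y_5 = 35·1028580 + 3·11995201 = 71985903.
Step 3: Verify x_5² - 136·y_5² = 704747951378655625 - 704747951378655624 = 1 (should be 1). ✓

(x_1, y_1) = (35, 3); (x_5, y_5) = (839492675, 71985903).


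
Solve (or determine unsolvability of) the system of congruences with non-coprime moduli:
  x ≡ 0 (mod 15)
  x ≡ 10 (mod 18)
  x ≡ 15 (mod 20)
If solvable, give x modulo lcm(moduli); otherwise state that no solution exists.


Moduli 15, 18, 20 are not pairwise coprime, so CRT works modulo lcm(m_i) when all pairwise compatibility conditions hold.
Pairwise compatibility: gcd(m_i, m_j) must divide a_i - a_j for every pair.
Merge one congruence at a time:
  Start: x ≡ 0 (mod 15).
  Combine with x ≡ 10 (mod 18): gcd(15, 18) = 3, and 10 - 0 = 10 is NOT divisible by 3.
    ⇒ system is inconsistent (no integer solution).

No solution (the system is inconsistent).


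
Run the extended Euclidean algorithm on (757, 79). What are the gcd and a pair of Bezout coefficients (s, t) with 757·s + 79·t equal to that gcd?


Euclidean algorithm on (757, 79) — divide until remainder is 0:
  757 = 9 · 79 + 46
  79 = 1 · 46 + 33
  46 = 1 · 33 + 13
  33 = 2 · 13 + 7
  13 = 1 · 7 + 6
  7 = 1 · 6 + 1
  6 = 6 · 1 + 0
gcd(757, 79) = 1.
Track Bezout coefficients alongside the remainders: start with r₀ = 757 = a·1 + b·0 (s = 1, t = 0) and r₁ = 79 = a·0 + b·1 (s = 0, t = 1); each new remainder r_{k+1} = r_{k-1} − q_k·r_k inherits s_{k+1} = s_{k-1} − q_k·s_k, t_{k+1} = t_{k-1} − q_k·t_k, so r_k = a·s_k + b·t_k at every step:
  q = 9: r = 46, s = 1 − 9·0 = 1, t = 0 − 9·1 = -9  (check: 757·1 + 79·(-9) = 46)
  q = 1: r = 33, s = 0 − 1·1 = -1, t = 1 − 1·(-9) = 10  (check: 757·(-1) + 79·10 = 33)
  q = 1: r = 13, s = 1 − 1·(-1) = 2, t = -9 − 1·10 = -19  (check: 757·2 + 79·(-19) = 13)
  q = 2: r = 7, s = -1 − 2·2 = -5, t = 10 − 2·(-19) = 48  (check: 757·(-5) + 79·48 = 7)
  q = 1: r = 6, s = 2 − 1·(-5) = 7, t = -19 − 1·48 = -67  (check: 757·7 + 79·(-67) = 6)
  q = 1: r = 1, s = -5 − 1·7 = -12, t = 48 − 1·(-67) = 115  (check: 757·(-12) + 79·115 = 1)
The row with r = 1 (the gcd) gives the Bezout coefficients s = -12, t = 115.
Result: 757 · (-12) + 79 · (115) = 1.

gcd(757, 79) = 1; s = -12, t = 115 (check: 757·(-12) + 79·115 = 1).


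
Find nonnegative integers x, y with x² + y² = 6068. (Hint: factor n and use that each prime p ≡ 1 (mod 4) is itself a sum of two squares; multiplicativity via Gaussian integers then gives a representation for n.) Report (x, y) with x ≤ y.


Step 1: Factor n = 6068 = 2^2 · 37 · 41.
Step 2: Check the mod-4 condition on each prime factor: 2 = 2 (special); 37 ≡ 1 (mod 4), exponent 1; 41 ≡ 1 (mod 4), exponent 1.
All primes ≡ 3 (mod 4) appear to even exponent (or don't appear), so by the two-squares theorem n IS expressible as a sum of two squares.
Step 3: Build a representation. Group n = k² · m with k = 2 and m = 37 · 41 = 1517 (a product of primes ≡ 1 (mod 4)); a representation of m scales to one of n via (k·x)² + (k·y)² = k²(x² + y²). Each prime p ≡ 1 (mod 4) is itself a sum of two squares; find a² by testing p − a² for a perfect square:
  37: 37 − 1² = 36 = 6² ⇒ 37 = 1² + 6².
  41: 41 − 1² = 40, 41 − 2² = 37, 41 − 3² = 32, 41 − 4² = 25 = 5² ⇒ 41 = 4² + 5².
  Combine using the Brahmagupta–Fibonacci identity (a² + b²)(c² + d²) = (ac − bd)² + (ad + bc)² = (ac + bd)² + (ad − bc)²:
  37 · 41 = 1517: from (1² + 6²)(4² + 5²), take (1·4 − 6·5, 1·5 + 6·4) = (4 − 30, 5 + 24) = (-26, 29); dropping signs (only squares matter) gives (26, 29); check 26² + 29² = 676 + 841 = 1517 ✓.
  Scale by k = 2: (2·26, 2·29) = (52, 58).
Step 4: Order so x ≤ y and verify: 52² + 58² = 2704 + 3364 = 6068 = n. ✓

n = 6068 = 52² + 58² (one valid representation with x ≤ y).


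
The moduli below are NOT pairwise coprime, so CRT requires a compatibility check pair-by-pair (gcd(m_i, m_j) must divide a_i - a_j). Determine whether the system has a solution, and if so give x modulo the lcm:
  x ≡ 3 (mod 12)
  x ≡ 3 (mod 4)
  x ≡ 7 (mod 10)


Moduli 12, 4, 10 are not pairwise coprime, so CRT works modulo lcm(m_i) when all pairwise compatibility conditions hold.
Pairwise compatibility: gcd(m_i, m_j) must divide a_i - a_j for every pair.
Merge one congruence at a time:
  Start: x ≡ 3 (mod 12).
  Combine with x ≡ 3 (mod 4): gcd(12, 4) = 4; 3 - 3 = 0, which IS divisible by 4, so compatible.
    Write x = 3 + 12·t and substitute into x ≡ 3 (mod 4): 12·t ≡ 3 − 3 = 0 (mod 4).
    Divide the congruence (and modulus) by g = 4: 3·t ≡ 0 (mod 1).
    Modulo 1 every t works; take t = 0.
    Then x = 3 + 12·0 = 3, valid modulo lcm(12, 4) = 12: x ≡ 3 (mod 12).
  Combine with x ≡ 7 (mod 10): gcd(12, 10) = 2; 7 - 3 = 4, which IS divisible by 2, so compatible.
    Write x = 3 + 12·t and substitute into x ≡ 7 (mod 10): 12·t ≡ 7 − 3 = 4 (mod 10).
    Divide the congruence (and modulus) by g = 2: 6·t ≡ 2 (mod 5).
    Reduce coefficients mod 5: 1·t ≡ 2 (mod 5).
    So t ≡ 2 (mod 5).
    Then x = 3 + 12·2 = 27, valid modulo lcm(12, 10) = 60: x ≡ 27 (mod 60).
Verify: 27 mod 12 = 3, 27 mod 4 = 3, 27 mod 10 = 7.

x ≡ 27 (mod 60).


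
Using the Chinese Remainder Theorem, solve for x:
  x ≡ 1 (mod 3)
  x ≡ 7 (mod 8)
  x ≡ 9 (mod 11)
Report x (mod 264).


Moduli 3, 8, 11 are pairwise coprime; by CRT there is a unique solution modulo M = 3 · 8 · 11 = 264.
Solve pairwise, accumulating the modulus:
  Start with x ≡ 1 (mod 3).
  Combine with x ≡ 7 (mod 8): since gcd(3, 8) = 1, we get a unique residue mod 24.
    Write x = 1 + 3·t and substitute into x ≡ 7 (mod 8): 3·t ≡ 7 − 1 = 6 (mod 8).
    The inverse of 3 mod 8 is 3 (since 3·3 = 9 = 1·8 + 1), so t ≡ 3·6 = 18 ≡ 2 (mod 8).
    Then x = 1 + 3·2 = 7, valid modulo lcm(3, 8) = 24: x ≡ 7 (mod 24).
  Combine with x ≡ 9 (mod 11): since gcd(24, 11) = 1, we get a unique residue mod 264.
    Write x = 7 + 24·t and substitute into x ≡ 9 (mod 11): 24·t ≡ 9 − 7 = 2 (mod 11).
    Reduce coefficients mod 11: 2·t ≡ 2 (mod 11).
    The inverse of 2 mod 11 is 6 (since 2·6 = 12 = 1·11 + 1), so t ≡ 6·2 = 12 ≡ 1 (mod 11).
    Then x = 7 + 24·1 = 31, valid modulo lcm(24, 11) = 264: x ≡ 31 (mod 264).
Verify: 31 mod 3 = 1 ✓, 31 mod 8 = 7 ✓, 31 mod 11 = 9 ✓.

x ≡ 31 (mod 264).


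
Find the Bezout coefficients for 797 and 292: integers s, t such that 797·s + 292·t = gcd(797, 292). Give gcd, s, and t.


Euclidean algorithm on (797, 292) — divide until remainder is 0:
  797 = 2 · 292 + 213
  292 = 1 · 213 + 79
  213 = 2 · 79 + 55
  79 = 1 · 55 + 24
  55 = 2 · 24 + 7
  24 = 3 · 7 + 3
  7 = 2 · 3 + 1
  3 = 3 · 1 + 0
gcd(797, 292) = 1.
Track Bezout coefficients alongside the remainders: start with r₀ = 797 = a·1 + b·0 (s = 1, t = 0) and r₁ = 292 = a·0 + b·1 (s = 0, t = 1); each new remainder r_{k+1} = r_{k-1} − q_k·r_k inherits s_{k+1} = s_{k-1} − q_k·s_k, t_{k+1} = t_{k-1} − q_k·t_k, so r_k = a·s_k + b·t_k at every step:
  q = 2: r = 213, s = 1 − 2·0 = 1, t = 0 − 2·1 = -2  (check: 797·1 + 292·(-2) = 213)
  q = 1: r = 79, s = 0 − 1·1 = -1, t = 1 − 1·(-2) = 3  (check: 797·(-1) + 292·3 = 79)
  q = 2: r = 55, s = 1 − 2·(-1) = 3, t = -2 − 2·3 = -8  (check: 797·3 + 292·(-8) = 55)
  q = 1: r = 24, s = -1 − 1·3 = -4, t = 3 − 1·(-8) = 11  (check: 797·(-4) + 292·11 = 24)
  q = 2: r = 7, s = 3 − 2·(-4) = 11, t = -8 − 2·11 = -30  (check: 797·11 + 292·(-30) = 7)
  q = 3: r = 3, s = -4 − 3·11 = -37, t = 11 − 3·(-30) = 101  (check: 797·(-37) + 292·101 = 3)
  q = 2: r = 1, s = 11 − 2·(-37) = 85, t = -30 − 2·101 = -232  (check: 797·85 + 292·(-232) = 1)
The row with r = 1 (the gcd) gives the Bezout coefficients s = 85, t = -232.
Result: 797 · (85) + 292 · (-232) = 1.

gcd(797, 292) = 1; s = 85, t = -232 (check: 797·85 + 292·(-232) = 1).


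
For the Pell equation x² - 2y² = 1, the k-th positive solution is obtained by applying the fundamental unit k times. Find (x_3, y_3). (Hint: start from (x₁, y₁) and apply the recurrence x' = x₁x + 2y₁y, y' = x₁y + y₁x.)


Step 1: Find the fundamental solution (x₁, y₁) of x² - 2y² = 1.
  Expand √2 as a continued fraction. a₀ = ⌊√2⌋ = 1; iterate m_{k+1} = d_k·a_k − m_k, d_{k+1} = (2 − m_{k+1}²)/d_k, a_{k+1} = ⌊(a₀ + m_{k+1})/d_{k+1}⌋ (starting m₀ = 0, d₀ = 1), with convergents p_k = a_k·p_{k-1} + p_{k-2}, q_k = a_k·q_{k-1} + q_{k-2} (p₋₁ = 1, q₋₁ = 0):
  k = 0: a₀ = 1; p₀/q₀ = 1/1; p₀² − 2·q₀² = 1 − 2 = -1.
  k = 1: m = 1, d = 1, a = ⌊(1 + 1)/1⌋ = 2; p/q = (2·1 + 1)/(2·1 + 0) = 3/2; p² − 2·q² = 9 − 8 = 1.
  The first convergent with p² − 2·q² = 1 gives the fundamental solution (x₁, y₁) = (3, 2).
Step 2: Apply the recurrence (x_{n+1}, y_{n+1}) = (x₁x_n + 2y₁y_n, x₁y_n + y₁x_n) repeatedly.
  From (x_1, y_1) = (3, 2): x_2 = 3·3 + 2·2·2 = 17; y_2 = 3·2 + 2·3 = 12.
  From (x_2, y_2) = (17, 12): x_3 = 3·17 + 2·2·12 = 99; y_3 = 3·12 + 2·17 = 70.
Step 3: Verify x_3² - 2·y_3² = 9801 - 9800 = 1 (should be 1). ✓

(x_1, y_1) = (3, 2); (x_3, y_3) = (99, 70).


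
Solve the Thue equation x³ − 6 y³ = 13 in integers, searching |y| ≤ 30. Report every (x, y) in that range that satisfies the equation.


The equation is x³ - 6y³ = 13. For fixed y, x³ = 6·y³ + 13, so a solution requires the RHS to be a perfect cube.
Strategy: iterate y from -30 to 30, compute RHS = 6·y³ + 13, and check whether it is a (positive or negative) perfect cube.
Check small values of y:
  y = 0: RHS = 13 is not a perfect cube.
  y = 1: RHS = 19 is not a perfect cube.
  y = -1: RHS = 7 is not a perfect cube.
  y = 2: RHS = 61 is not a perfect cube.
  y = -2: RHS = -35 is not a perfect cube.
  y = 3: RHS = 175 is not a perfect cube.
  y = -3: RHS = -149 is not a perfect cube.
Continuing the search up to |y| = 30 finds no solutions either.
No (x, y) in the scanned range satisfies the equation.

No integer solutions with |y| ≤ 30.


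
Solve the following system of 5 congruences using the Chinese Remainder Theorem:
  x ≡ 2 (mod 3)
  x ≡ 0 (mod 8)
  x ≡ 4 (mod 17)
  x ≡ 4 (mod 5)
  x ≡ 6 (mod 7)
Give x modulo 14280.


Product of moduli M = 3 · 8 · 17 · 5 · 7 = 14280.
Merge one congruence at a time:
  Start: x ≡ 2 (mod 3).
  Combine with x ≡ 0 (mod 8); new modulus lcm = 24.
    Write x = 2 + 3·t and substitute into x ≡ 0 (mod 8): 3·t ≡ 0 − 2 = -2 (mod 8).
    Reduce coefficients mod 8: 3·t ≡ 6 (mod 8).
    The inverse of 3 mod 8 is 3 (since 3·3 = 9 = 1·8 + 1), so t ≡ 3·6 = 18 ≡ 2 (mod 8).
    Then x = 2 + 3·2 = 8, valid modulo lcm(3, 8) = 24: x ≡ 8 (mod 24).
  Combine with x ≡ 4 (mod 17); new modulus lcm = 408.
    Write x = 8 + 24·t and substitute into x ≡ 4 (mod 17): 24·t ≡ 4 − 8 = -4 (mod 17).
    Reduce coefficients mod 17: 7·t ≡ 13 (mod 17).
    The inverse of 7 mod 17 is 5 (since 7·5 = 35 = 2·17 + 1), so t ≡ 5·13 = 65 ≡ 14 (mod 17).
    Then x = 8 + 24·14 = 344, valid modulo lcm(24, 17) = 408: x ≡ 344 (mod 408).
  Combine with x ≡ 4 (mod 5); new modulus lcm = 2040.
    Write x = 344 + 408·t and substitute into x ≡ 4 (mod 5): 408·t ≡ 4 − 344 = -340 (mod 5).
    Reduce coefficients mod 5: 3·t ≡ 0 (mod 5).
    The inverse of 3 mod 5 is 2 (since 3·2 = 6 = 1·5 + 1), so t ≡ 2·0 = 0 ≡ 0 (mod 5).
    Then x = 344 + 408·0 = 344, valid modulo lcm(408, 5) = 2040: x ≡ 344 (mod 2040).
  Combine with x ≡ 6 (mod 7); new modulus lcm = 14280.
    Write x = 344 + 2040·t and substitute into x ≡ 6 (mod 7): 2040·t ≡ 6 − 344 = -338 (mod 7).
    Reduce coefficients mod 7: 3·t ≡ 5 (mod 7).
    The inverse of 3 mod 7 is 5 (since 3·5 = 15 = 2·7 + 1), so t ≡ 5·5 = 25 ≡ 4 (mod 7).
    Then x = 344 + 2040·4 = 8504, valid modulo lcm(2040, 7) = 14280: x ≡ 8504 (mod 14280).
Verify against each original: 8504 mod 3 = 2, 8504 mod 8 = 0, 8504 mod 17 = 4, 8504 mod 5 = 4, 8504 mod 7 = 6.

x ≡ 8504 (mod 14280).


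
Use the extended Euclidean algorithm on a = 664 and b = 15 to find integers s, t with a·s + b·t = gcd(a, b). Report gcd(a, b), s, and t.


Euclidean algorithm on (664, 15) — divide until remainder is 0:
  664 = 44 · 15 + 4
  15 = 3 · 4 + 3
  4 = 1 · 3 + 1
  3 = 3 · 1 + 0
gcd(664, 15) = 1.
Track Bezout coefficients alongside the remainders: start with r₀ = 664 = a·1 + b·0 (s = 1, t = 0) and r₁ = 15 = a·0 + b·1 (s = 0, t = 1); each new remainder r_{k+1} = r_{k-1} − q_k·r_k inherits s_{k+1} = s_{k-1} − q_k·s_k, t_{k+1} = t_{k-1} − q_k·t_k, so r_k = a·s_k + b·t_k at every step:
  q = 44: r = 4, s = 1 − 44·0 = 1, t = 0 − 44·1 = -44  (check: 664·1 + 15·(-44) = 4)
  q = 3: r = 3, s = 0 − 3·1 = -3, t = 1 − 3·(-44) = 133  (check: 664·(-3) + 15·133 = 3)
  q = 1: r = 1, s = 1 − 1·(-3) = 4, t = -44 − 1·133 = -177  (check: 664·4 + 15·(-177) = 1)
The row with r = 1 (the gcd) gives the Bezout coefficients s = 4, t = -177.
Result: 664 · (4) + 15 · (-177) = 1.

gcd(664, 15) = 1; s = 4, t = -177 (check: 664·4 + 15·(-177) = 1).


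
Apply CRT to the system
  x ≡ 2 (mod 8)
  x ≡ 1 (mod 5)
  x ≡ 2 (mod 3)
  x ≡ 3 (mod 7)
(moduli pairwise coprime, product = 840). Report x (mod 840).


Product of moduli M = 8 · 5 · 3 · 7 = 840.
Merge one congruence at a time:
  Start: x ≡ 2 (mod 8).
  Combine with x ≡ 1 (mod 5); new modulus lcm = 40.
    Write x = 2 + 8·t and substitute into x ≡ 1 (mod 5): 8·t ≡ 1 − 2 = -1 (mod 5).
    Reduce coefficients mod 5: 3·t ≡ 4 (mod 5).
    The inverse of 3 mod 5 is 2 (since 3·2 = 6 = 1·5 + 1), so t ≡ 2·4 = 8 ≡ 3 (mod 5).
    Then x = 2 + 8·3 = 26, valid modulo lcm(8, 5) = 40: x ≡ 26 (mod 40).
  Combine with x ≡ 2 (mod 3); new modulus lcm = 120.
    Write x = 26 + 40·t and substitute into x ≡ 2 (mod 3): 40·t ≡ 2 − 26 = -24 (mod 3).
    Reduce coefficients mod 3: 1·t ≡ 0 (mod 3).
    So t ≡ 0 (mod 3).
    Then x = 26 + 40·0 = 26, valid modulo lcm(40, 3) = 120: x ≡ 26 (mod 120).
  Combine with x ≡ 3 (mod 7); new modulus lcm = 840.
    Write x = 26 + 120·t and substitute into x ≡ 3 (mod 7): 120·t ≡ 3 − 26 = -23 (mod 7).
    Reduce coefficients mod 7: 1·t ≡ 5 (mod 7).
    So t ≡ 5 (mod 7).
    Then x = 26 + 120·5 = 626, valid modulo lcm(120, 7) = 840: x ≡ 626 (mod 840).
Verify against each original: 626 mod 8 = 2, 626 mod 5 = 1, 626 mod 3 = 2, 626 mod 7 = 3.

x ≡ 626 (mod 840).


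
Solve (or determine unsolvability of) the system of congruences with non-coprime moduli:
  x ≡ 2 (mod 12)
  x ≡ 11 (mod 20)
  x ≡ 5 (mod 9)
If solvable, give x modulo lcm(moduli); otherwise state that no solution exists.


Moduli 12, 20, 9 are not pairwise coprime, so CRT works modulo lcm(m_i) when all pairwise compatibility conditions hold.
Pairwise compatibility: gcd(m_i, m_j) must divide a_i - a_j for every pair.
Merge one congruence at a time:
  Start: x ≡ 2 (mod 12).
  Combine with x ≡ 11 (mod 20): gcd(12, 20) = 4, and 11 - 2 = 9 is NOT divisible by 4.
    ⇒ system is inconsistent (no integer solution).

No solution (the system is inconsistent).


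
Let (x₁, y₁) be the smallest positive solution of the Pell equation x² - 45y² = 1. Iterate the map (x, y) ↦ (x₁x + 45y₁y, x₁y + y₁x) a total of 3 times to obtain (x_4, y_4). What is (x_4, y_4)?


Step 1: Find the fundamental solution (x₁, y₁) of x² - 45y² = 1.
  Expand √45 as a continued fraction. a₀ = ⌊√45⌋ = 6; iterate m_{k+1} = d_k·a_k − m_k, d_{k+1} = (45 − m_{k+1}²)/d_k, a_{k+1} = ⌊(a₀ + m_{k+1})/d_{k+1}⌋ (starting m₀ = 0, d₀ = 1), with convergents p_k = a_k·p_{k-1} + p_{k-2}, q_k = a_k·q_{k-1} + q_{k-2} (p₋₁ = 1, q₋₁ = 0):
  k = 0: a₀ = 6; p₀/q₀ = 6/1; p₀² − 45·q₀² = 36 − 45 = -9.
  k = 1: m = 6, d = 9, a = ⌊(6 + 6)/9⌋ = 1; p/q = (1·6 + 1)/(1·1 + 0) = 7/1; p² − 45·q² = 49 − 45 = 4.
  k = 2: m = 3, d = 4, a = ⌊(6 + 3)/4⌋ = 2; p/q = (2·7 + 6)/(2·1 + 1) = 20/3; p² − 45·q² = 400 − 405 = -5.
  k = 3: m = 5, d = 5, a = ⌊(6 + 5)/5⌋ = 2; p/q = (2·20 + 7)/(2·3 + 1) = 47/7; p² − 45·q² = 2209 − 2205 = 4.
  k = 4: m = 5, d = 4, a = ⌊(6 + 5)/4⌋ = 2; p/q = (2·47 + 20)/(2·7 + 3) = 114/17; p² − 45·q² = 12996 − 13005 = -9.
  k = 5: m = 3, d = 9, a = ⌊(6 + 3)/9⌋ = 1; p/q = (1·114 + 47)/(1·17 + 7) = 161/24; p² − 45·q² = 25921 − 25920 = 1.
  The first convergent with p² − 45·q² = 1 gives the fundamental solution (x₁, y₁) = (161, 24).
Step 2: Apply the recurrence (x_{n+1}, y_{n+1}) = (x₁x_n + 45y₁y_n, x₁y_n + y₁x_n) repeatedly.
  From (x_1, y_1) = (161, 24): x_2 = 161·161 + 45·24·24 = 51841; y_2 = 161·24 + 24·161 = 7728.
  From (x_2, y_2) = (51841, 7728): x_3 = 161·51841 + 45·24·7728 = 16692641; y_3 = 161·7728 + 24·51841 = 2488392.
  From (x_3, y_3) = (16692641, 2488392): x_4 = 161·16692641 + 45·24·2488392 = 5374978561; y_4 = 161·2488392 + 24·16692641 = 801254496.
Step 3: Verify x_4² - 45·y_4² = 28890394531209630721 - 28890394531209630720 = 1 (should be 1). ✓

(x_1, y_1) = (161, 24); (x_4, y_4) = (5374978561, 801254496).


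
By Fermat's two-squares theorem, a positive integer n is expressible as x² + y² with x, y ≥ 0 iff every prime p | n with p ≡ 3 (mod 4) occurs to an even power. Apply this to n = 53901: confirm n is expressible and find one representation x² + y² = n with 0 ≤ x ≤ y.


Step 1: Factor n = 53901 = 3^2 · 53 · 113.
Step 2: Check the mod-4 condition on each prime factor: 3 ≡ 3 (mod 4), exponent 2 (must be even); 53 ≡ 1 (mod 4), exponent 1; 113 ≡ 1 (mod 4), exponent 1.
All primes ≡ 3 (mod 4) appear to even exponent (or don't appear), so by the two-squares theorem n IS expressible as a sum of two squares.
Step 3: Build a representation. Group n = k² · m with k = 3 and m = 53 · 113 = 5989 (a product of primes ≡ 1 (mod 4)); a representation of m scales to one of n via (k·x)² + (k·y)² = k²(x² + y²). Each prime p ≡ 1 (mod 4) is itself a sum of two squares; find a² by testing p − a² for a perfect square:
  53: 53 − 1² = 52, 53 − 2² = 49 = 7² ⇒ 53 = 2² + 7².
  113: 113 − 1² = 112, 113 − 2² = 109, 113 − 3² = 104, 113 − 4² = 97, 113 − 5² = 88, 113 − 6² = 77, 113 − 7² = 64 = 8² ⇒ 113 = 7² + 8².
  Combine using the Brahmagupta–Fibonacci identity (a² + b²)(c² + d²) = (ac − bd)² + (ad + bc)² = (ac + bd)² + (ad − bc)²:
  53 · 113 = 5989: from (2² + 7²)(7² + 8²), take (2·7 − 7·8, 2·8 + 7·7) = (14 − 56, 16 + 49) = (-42, 65); dropping signs (only squares matter) gives (42, 65); check 42² + 65² = 1764 + 4225 = 5989 ✓.
  Scale by k = 3: (3·42, 3·65) = (126, 195).
Step 4: Order so x ≤ y and verify: 126² + 195² = 15876 + 38025 = 53901 = n. ✓

n = 53901 = 126² + 195² (one valid representation with x ≤ y).


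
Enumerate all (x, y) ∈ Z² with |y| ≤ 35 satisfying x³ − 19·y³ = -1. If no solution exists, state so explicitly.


The equation is x³ - 19y³ = -1. For fixed y, x³ = 19·y³ − 1, so a solution requires the RHS to be a perfect cube.
Strategy: iterate y from -35 to 35, compute RHS = 19·y³ − 1, and check whether it is a (positive or negative) perfect cube.
Check small values of y:
  y = 0: RHS = -1 = (-1)³ ⇒ x = -1 works.
  y = 1: RHS = 18 is not a perfect cube.
  y = -1: RHS = -20 is not a perfect cube.
  y = 2: RHS = 151 is not a perfect cube.
  y = -2: RHS = -153 is not a perfect cube.
  y = 3: RHS = 512 = (8)³ ⇒ x = 8 works.
  y = -3: RHS = -514 is not a perfect cube.
Continuing the search up to |y| = 35 finds no further solutions beyond those listed.
Collected solutions: (-1, 0), (8, 3).

Solutions (with |y| ≤ 35): (-1, 0), (8, 3).


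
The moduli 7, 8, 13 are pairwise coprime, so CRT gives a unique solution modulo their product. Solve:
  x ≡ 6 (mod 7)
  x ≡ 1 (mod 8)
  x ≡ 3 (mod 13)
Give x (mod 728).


Moduli 7, 8, 13 are pairwise coprime; by CRT there is a unique solution modulo M = 7 · 8 · 13 = 728.
Solve pairwise, accumulating the modulus:
  Start with x ≡ 6 (mod 7).
  Combine with x ≡ 1 (mod 8): since gcd(7, 8) = 1, we get a unique residue mod 56.
    Write x = 6 + 7·t and substitute into x ≡ 1 (mod 8): 7·t ≡ 1 − 6 = -5 (mod 8).
    Reduce coefficients mod 8: 7·t ≡ 3 (mod 8).
    The inverse of 7 mod 8 is 7 (since 7·7 = 49 = 6·8 + 1), so t ≡ 7·3 = 21 ≡ 5 (mod 8).
    Then x = 6 + 7·5 = 41, valid modulo lcm(7, 8) = 56: x ≡ 41 (mod 56).
  Combine with x ≡ 3 (mod 13): since gcd(56, 13) = 1, we get a unique residue mod 728.
    Write x = 41 + 56·t and substitute into x ≡ 3 (mod 13): 56·t ≡ 3 − 41 = -38 (mod 13).
    Reduce coefficients mod 13: 4·t ≡ 1 (mod 13).
    The inverse of 4 mod 13 is 10 (since 4·10 = 40 = 3·13 + 1), so t ≡ 10·1 = 10 ≡ 10 (mod 13).
    Then x = 41 + 56·10 = 601, valid modulo lcm(56, 13) = 728: x ≡ 601 (mod 728).
Verify: 601 mod 7 = 6 ✓, 601 mod 8 = 1 ✓, 601 mod 13 = 3 ✓.

x ≡ 601 (mod 728).


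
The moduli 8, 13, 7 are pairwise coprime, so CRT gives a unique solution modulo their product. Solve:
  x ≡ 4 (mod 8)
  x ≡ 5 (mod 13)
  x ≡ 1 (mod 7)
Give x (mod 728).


Moduli 8, 13, 7 are pairwise coprime; by CRT there is a unique solution modulo M = 8 · 13 · 7 = 728.
Solve pairwise, accumulating the modulus:
  Start with x ≡ 4 (mod 8).
  Combine with x ≡ 5 (mod 13): since gcd(8, 13) = 1, we get a unique residue mod 104.
    Write x = 4 + 8·t and substitute into x ≡ 5 (mod 13): 8·t ≡ 5 − 4 = 1 (mod 13).
    The inverse of 8 mod 13 is 5 (since 8·5 = 40 = 3·13 + 1), so t ≡ 5·1 = 5 ≡ 5 (mod 13).
    Then x = 4 + 8·5 = 44, valid modulo lcm(8, 13) = 104: x ≡ 44 (mod 104).
  Combine with x ≡ 1 (mod 7): since gcd(104, 7) = 1, we get a unique residue mod 728.
    Write x = 44 + 104·t and substitute into x ≡ 1 (mod 7): 104·t ≡ 1 − 44 = -43 (mod 7).
    Reduce coefficients mod 7: 6·t ≡ 6 (mod 7).
    The inverse of 6 mod 7 is 6 (since 6·6 = 36 = 5·7 + 1), so t ≡ 6·6 = 36 ≡ 1 (mod 7).
    Then x = 44 + 104·1 = 148, valid modulo lcm(104, 7) = 728: x ≡ 148 (mod 728).
Verify: 148 mod 8 = 4 ✓, 148 mod 13 = 5 ✓, 148 mod 7 = 1 ✓.

x ≡ 148 (mod 728).


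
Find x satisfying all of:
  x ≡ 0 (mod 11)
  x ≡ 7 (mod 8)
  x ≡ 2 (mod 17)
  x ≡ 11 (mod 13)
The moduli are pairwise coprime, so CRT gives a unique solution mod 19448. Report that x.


Product of moduli M = 11 · 8 · 17 · 13 = 19448.
Merge one congruence at a time:
  Start: x ≡ 0 (mod 11).
  Combine with x ≡ 7 (mod 8); new modulus lcm = 88.
    Write x = 0 + 11·t and substitute into x ≡ 7 (mod 8): 11·t ≡ 7 − 0 = 7 (mod 8).
    Reduce coefficients mod 8: 3·t ≡ 7 (mod 8).
    The inverse of 3 mod 8 is 3 (since 3·3 = 9 = 1·8 + 1), so t ≡ 3·7 = 21 ≡ 5 (mod 8).
    Then x = 0 + 11·5 = 55, valid modulo lcm(11, 8) = 88: x ≡ 55 (mod 88).
  Combine with x ≡ 2 (mod 17); new modulus lcm = 1496.
    Write x = 55 + 88·t and substitute into x ≡ 2 (mod 17): 88·t ≡ 2 − 55 = -53 (mod 17).
    Reduce coefficients mod 17: 3·t ≡ 15 (mod 17).
    The inverse of 3 mod 17 is 6 (since 3·6 = 18 = 1·17 + 1), so t ≡ 6·15 = 90 ≡ 5 (mod 17).
    Then x = 55 + 88·5 = 495, valid modulo lcm(88, 17) = 1496: x ≡ 495 (mod 1496).
  Combine with x ≡ 11 (mod 13); new modulus lcm = 19448.
    Write x = 495 + 1496·t and substitute into x ≡ 11 (mod 13): 1496·t ≡ 11 − 495 = -484 (mod 13).
    Reduce coefficients mod 13: 1·t ≡ 10 (mod 13).
    So t ≡ 10 (mod 13).
    Then x = 495 + 1496·10 = 15455, valid modulo lcm(1496, 13) = 19448: x ≡ 15455 (mod 19448).
Verify against each original: 15455 mod 11 = 0, 15455 mod 8 = 7, 15455 mod 17 = 2, 15455 mod 13 = 11.

x ≡ 15455 (mod 19448).


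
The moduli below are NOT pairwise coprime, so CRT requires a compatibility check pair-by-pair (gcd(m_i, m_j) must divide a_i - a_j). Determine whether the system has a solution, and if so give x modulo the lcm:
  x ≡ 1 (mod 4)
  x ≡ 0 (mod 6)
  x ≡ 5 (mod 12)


Moduli 4, 6, 12 are not pairwise coprime, so CRT works modulo lcm(m_i) when all pairwise compatibility conditions hold.
Pairwise compatibility: gcd(m_i, m_j) must divide a_i - a_j for every pair.
Merge one congruence at a time:
  Start: x ≡ 1 (mod 4).
  Combine with x ≡ 0 (mod 6): gcd(4, 6) = 2, and 0 - 1 = -1 is NOT divisible by 2.
    ⇒ system is inconsistent (no integer solution).

No solution (the system is inconsistent).


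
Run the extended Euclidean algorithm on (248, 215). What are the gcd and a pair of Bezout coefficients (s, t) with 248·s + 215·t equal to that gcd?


Euclidean algorithm on (248, 215) — divide until remainder is 0:
  248 = 1 · 215 + 33
  215 = 6 · 33 + 17
  33 = 1 · 17 + 16
  17 = 1 · 16 + 1
  16 = 16 · 1 + 0
gcd(248, 215) = 1.
Track Bezout coefficients alongside the remainders: start with r₀ = 248 = a·1 + b·0 (s = 1, t = 0) and r₁ = 215 = a·0 + b·1 (s = 0, t = 1); each new remainder r_{k+1} = r_{k-1} − q_k·r_k inherits s_{k+1} = s_{k-1} − q_k·s_k, t_{k+1} = t_{k-1} − q_k·t_k, so r_k = a·s_k + b·t_k at every step:
  q = 1: r = 33, s = 1 − 1·0 = 1, t = 0 − 1·1 = -1  (check: 248·1 + 215·(-1) = 33)
  q = 6: r = 17, s = 0 − 6·1 = -6, t = 1 − 6·(-1) = 7  (check: 248·(-6) + 215·7 = 17)
  q = 1: r = 16, s = 1 − 1·(-6) = 7, t = -1 − 1·7 = -8  (check: 248·7 + 215·(-8) = 16)
  q = 1: r = 1, s = -6 − 1·7 = -13, t = 7 − 1·(-8) = 15  (check: 248·(-13) + 215·15 = 1)
The row with r = 1 (the gcd) gives the Bezout coefficients s = -13, t = 15.
Result: 248 · (-13) + 215 · (15) = 1.

gcd(248, 215) = 1; s = -13, t = 15 (check: 248·(-13) + 215·15 = 1).


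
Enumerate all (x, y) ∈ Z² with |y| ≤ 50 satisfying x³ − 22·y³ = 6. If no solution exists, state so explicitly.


The equation is x³ - 22y³ = 6. For fixed y, x³ = 22·y³ + 6, so a solution requires the RHS to be a perfect cube.
Strategy: iterate y from -50 to 50, compute RHS = 22·y³ + 6, and check whether it is a (positive or negative) perfect cube.
Check small values of y:
  y = 0: RHS = 6 is not a perfect cube.
  y = 1: RHS = 28 is not a perfect cube.
  y = -1: RHS = -16 is not a perfect cube.
  y = 2: RHS = 182 is not a perfect cube.
  y = -2: RHS = -170 is not a perfect cube.
  y = 3: RHS = 600 is not a perfect cube.
  y = -3: RHS = -588 is not a perfect cube.
Continuing, at y = -5: RHS = -2744 = (-14)³ ⇒ x = -14 works.
Searching the remaining y in |y| ≤ 50 finds no further solutions.
Collected solutions: (-14, -5).

Solutions (with |y| ≤ 50): (-14, -5).


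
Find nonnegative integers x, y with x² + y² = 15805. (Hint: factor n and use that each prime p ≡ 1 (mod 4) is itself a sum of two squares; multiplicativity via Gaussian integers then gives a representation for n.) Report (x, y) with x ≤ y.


Step 1: Factor n = 15805 = 5 · 29 · 109.
Step 2: Check the mod-4 condition on each prime factor: 5 ≡ 1 (mod 4), exponent 1; 29 ≡ 1 (mod 4), exponent 1; 109 ≡ 1 (mod 4), exponent 1.
All primes ≡ 3 (mod 4) appear to even exponent (or don't appear), so by the two-squares theorem n IS expressible as a sum of two squares.
Step 3: Build a representation. Here n = 5 · 29 · 109 is a product of primes ≡ 1 (mod 4). Each prime p ≡ 1 (mod 4) is itself a sum of two squares; find a² by testing p − a² for a perfect square:
  5: 5 − 1² = 4 = 2² ⇒ 5 = 1² + 2².
  29: 29 − 1² = 28, 29 − 2² = 25 = 5² ⇒ 29 = 2² + 5².
  109: 109 − 1² = 108, 109 − 2² = 105, 109 − 3² = 100 = 10² ⇒ 109 = 3² + 10².
  Combine using the Brahmagupta–Fibonacci identity (a² + b²)(c² + d²) = (ac − bd)² + (ad + bc)² = (ac + bd)² + (ad − bc)²:
  5 · 29 = 145: from (1² + 2²)(2² + 5²), take (1·2 − 2·5, 1·5 + 2·2) = (2 − 10, 5 + 4) = (-8, 9); dropping signs (only squares matter) gives (8, 9); check 8² + 9² = 64 + 81 = 145 ✓.
  145 · 109 = 15805: from (8² + 9²)(3² + 10²), take (8·3 − 9·10, 8·10 + 9·3) = (24 − 90, 80 + 27) = (-66, 107); dropping signs (only squares matter) gives (66, 107); check 66² + 107² = 4356 + 11449 = 15805 ✓.
Step 4: Order so x ≤ y and verify: 66² + 107² = 4356 + 11449 = 15805 = n. ✓

n = 15805 = 66² + 107² (one valid representation with x ≤ y).


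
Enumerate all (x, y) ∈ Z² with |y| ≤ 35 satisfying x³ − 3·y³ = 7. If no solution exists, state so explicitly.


The equation is x³ - 3y³ = 7. For fixed y, x³ = 3·y³ + 7, so a solution requires the RHS to be a perfect cube.
Strategy: iterate y from -35 to 35, compute RHS = 3·y³ + 7, and check whether it is a (positive or negative) perfect cube.
Check small values of y:
  y = 0: RHS = 7 is not a perfect cube.
  y = 1: RHS = 10 is not a perfect cube.
  y = -1: RHS = 4 is not a perfect cube.
  y = 2: RHS = 31 is not a perfect cube.
  y = -2: RHS = -17 is not a perfect cube.
  y = 3: RHS = 88 is not a perfect cube.
  y = -3: RHS = -74 is not a perfect cube.
Continuing the search up to |y| = 35 finds no solutions either.
No (x, y) in the scanned range satisfies the equation.

No integer solutions with |y| ≤ 35.


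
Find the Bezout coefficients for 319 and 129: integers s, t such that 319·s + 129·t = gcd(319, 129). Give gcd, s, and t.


Euclidean algorithm on (319, 129) — divide until remainder is 0:
  319 = 2 · 129 + 61
  129 = 2 · 61 + 7
  61 = 8 · 7 + 5
  7 = 1 · 5 + 2
  5 = 2 · 2 + 1
  2 = 2 · 1 + 0
gcd(319, 129) = 1.
Track Bezout coefficients alongside the remainders: start with r₀ = 319 = a·1 + b·0 (s = 1, t = 0) and r₁ = 129 = a·0 + b·1 (s = 0, t = 1); each new remainder r_{k+1} = r_{k-1} − q_k·r_k inherits s_{k+1} = s_{k-1} − q_k·s_k, t_{k+1} = t_{k-1} − q_k·t_k, so r_k = a·s_k + b·t_k at every step:
  q = 2: r = 61, s = 1 − 2·0 = 1, t = 0 − 2·1 = -2  (check: 319·1 + 129·(-2) = 61)
  q = 2: r = 7, s = 0 − 2·1 = -2, t = 1 − 2·(-2) = 5  (check: 319·(-2) + 129·5 = 7)
  q = 8: r = 5, s = 1 − 8·(-2) = 17, t = -2 − 8·5 = -42  (check: 319·17 + 129·(-42) = 5)
  q = 1: r = 2, s = -2 − 1·17 = -19, t = 5 − 1·(-42) = 47  (check: 319·(-19) + 129·47 = 2)
  q = 2: r = 1, s = 17 − 2·(-19) = 55, t = -42 − 2·47 = -136  (check: 319·55 + 129·(-136) = 1)
The row with r = 1 (the gcd) gives the Bezout coefficients s = 55, t = -136.
Result: 319 · (55) + 129 · (-136) = 1.

gcd(319, 129) = 1; s = 55, t = -136 (check: 319·55 + 129·(-136) = 1).


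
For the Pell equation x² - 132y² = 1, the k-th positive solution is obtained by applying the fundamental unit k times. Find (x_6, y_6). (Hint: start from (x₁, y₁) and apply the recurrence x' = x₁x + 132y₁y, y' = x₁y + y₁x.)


Step 1: Find the fundamental solution (x₁, y₁) of x² - 132y² = 1.
  Expand √132 as a continued fraction. a₀ = ⌊√132⌋ = 11; iterate m_{k+1} = d_k·a_k − m_k, d_{k+1} = (132 − m_{k+1}²)/d_k, a_{k+1} = ⌊(a₀ + m_{k+1})/d_{k+1}⌋ (starting m₀ = 0, d₀ = 1), with convergents p_k = a_k·p_{k-1} + p_{k-2}, q_k = a_k·q_{k-1} + q_{k-2} (p₋₁ = 1, q₋₁ = 0):
  k = 0: a₀ = 11; p₀/q₀ = 11/1; p₀² − 132·q₀² = 121 − 132 = -11.
  k = 1: m = 11, d = 11, a = ⌊(11 + 11)/11⌋ = 2; p/q = (2·11 + 1)/(2·1 + 0) = 23/2; p² − 132·q² = 529 − 528 = 1.
  The first convergent with p² − 132·q² = 1 gives the fundamental solution (x₁, y₁) = (23, 2).
Step 2: Apply the recurrence (x_{n+1}, y_{n+1}) = (x₁x_n + 132y₁y_n, x₁y_n + y₁x_n) repeatedly.
  From (x_1, y_1) = (23, 2): x_2 = 23·23 + 132·2·2 = 1057; y_2 = 23·2 + 2·23 = 92.
  From (x_2, y_2) = (1057, 92): x_3 = 23·1057 + 132·2·92 = 48599; y_3 = 23·92 + 2·1057 = 4230.
  From (x_3, y_3) = (48599, 4230): x_4 = 23·48599 + 132·2·4230 = 2234497; y_4 = 23·4230 + 2·48599 = 194488.
  From (x_4, y_4) = (2234497, 194488): x_5 = 23·2234497 + 132·2·194488 = 102738263; y_5 = 23·194488 + 2·2234497 = 8942218.
  From (x_5, y_5) = (102738263, 8942218): x_6 = 23·102738263 + 132·2·8942218 = 4723725601; y_6 = 23·8942218 + 2·102738263 = 411147540.
Step 3: Verify x_6² - 132·y_6² = 22313583553542811201 - 22313583553542811200 = 1 (should be 1). ✓

(x_1, y_1) = (23, 2); (x_6, y_6) = (4723725601, 411147540).
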